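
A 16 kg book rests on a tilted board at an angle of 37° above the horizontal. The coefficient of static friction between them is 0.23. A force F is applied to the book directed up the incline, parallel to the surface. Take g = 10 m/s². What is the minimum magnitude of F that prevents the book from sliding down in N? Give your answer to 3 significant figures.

The normal force is N = mg cos 37° = 127.782 N. With F at its minimum the book is on the verge of sliding down, so static friction is at its maximum μ_s N = 0.23 × 127.782 = 29.390 N and acts up the slope.
Equilibrium along the incline: F + μ_s N = mg sin 37°, so F = 96.290 − 29.390 = 66.900 N.

66.9 N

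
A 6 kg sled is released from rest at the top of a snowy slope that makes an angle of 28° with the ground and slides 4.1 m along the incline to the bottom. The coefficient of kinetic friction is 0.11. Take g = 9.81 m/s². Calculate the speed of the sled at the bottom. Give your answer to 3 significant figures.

The weight component along the incline is mg sin 28° = 27.633 N and the normal force is N = mg cos 28° = 51.970 N.
Friction up the slope is f = μN = 0.11 × 51.970 = 5.717 N, so the net downslope force is 27.633 − 5.717 = 21.916 N and a = 21.916 / 6 = 3.6527 m/s².
Starting from rest over a distance of 4.1 m, v² = 2aL = 2 × 3.6527 × 4.1 = 29.9521, so v = 5.4729 m/s.

5.47 m/s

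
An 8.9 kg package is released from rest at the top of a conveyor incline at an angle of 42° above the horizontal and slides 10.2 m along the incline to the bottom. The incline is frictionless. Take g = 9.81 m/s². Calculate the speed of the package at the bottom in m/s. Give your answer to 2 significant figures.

The weight component along the incline is mg sin 42° = 58.421 N and the normal force is N = mg cos 42° = 64.883 N.
With no friction, a = g sin 42° = 6.5642 m/s².
Starting from rest over a distance of 10.2 m, v² = 2aL = 2 × 6.5642 × 10.2 = 133.9097, so v = 11.5719 m/s.

12 m/s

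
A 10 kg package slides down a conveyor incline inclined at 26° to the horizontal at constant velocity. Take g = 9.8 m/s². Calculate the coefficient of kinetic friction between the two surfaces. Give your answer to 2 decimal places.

0.49

At constant velocity the net force along the incline is zero: mg sin 26° = μ mg cos 26°.
So μ = tan 26° = 0.4384 / 0.8988 = 0.4878.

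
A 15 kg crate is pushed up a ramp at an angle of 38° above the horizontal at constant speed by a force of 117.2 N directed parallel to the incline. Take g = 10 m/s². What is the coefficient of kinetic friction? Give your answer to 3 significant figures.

0.210

At constant speed ΣF = 0 along the incline. The applied 117.2 N acts up the slope; the weight component mg sin 38° = 92.349 N and kinetic friction μN both act down the slope.
So 117.2 = 92.349 + μ × 118.202, giving μ = (117.2 − 92.349) / 118.202 = 0.2102.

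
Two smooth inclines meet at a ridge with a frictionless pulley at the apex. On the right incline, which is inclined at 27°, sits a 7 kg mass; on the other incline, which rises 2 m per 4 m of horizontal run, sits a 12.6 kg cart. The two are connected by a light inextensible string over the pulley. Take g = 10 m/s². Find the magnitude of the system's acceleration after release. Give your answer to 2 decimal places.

Resolve each weight along its own incline: the 7 kg mass has component 7 × 10 × sin 27° = 31.779 N down its slope, and the 12.6 kg mass has 12.6 × 10 × sin 26.57° = 56.349 N down its slope.
The 12.6 kg side's 56.349 N exceeds the other side's 31.779 N, so that mass slides down and the 7 kg mass slides up. Taking that direction as positive, Newton's second law for the whole system gives 56.349 − 31.779 = (7 + 12.6) a, so a = 24.570 / 19.6 = 1.2536 m/s².

1.25 m/s²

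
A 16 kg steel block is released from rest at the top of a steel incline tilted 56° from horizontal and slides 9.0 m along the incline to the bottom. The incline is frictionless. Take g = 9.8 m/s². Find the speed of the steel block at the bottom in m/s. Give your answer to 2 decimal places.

12.09 m/s

The weight component along the incline is mg sin 56° = 129.993 N and the normal force is N = mg cos 56° = 87.681 N.
With no friction, a = g sin 56° = 8.1246 m/s².
Starting from rest over a distance of 9.0 m, v² = 2aL = 2 × 8.1246 × 9.0 = 146.2428, so v = 12.0931 m/s.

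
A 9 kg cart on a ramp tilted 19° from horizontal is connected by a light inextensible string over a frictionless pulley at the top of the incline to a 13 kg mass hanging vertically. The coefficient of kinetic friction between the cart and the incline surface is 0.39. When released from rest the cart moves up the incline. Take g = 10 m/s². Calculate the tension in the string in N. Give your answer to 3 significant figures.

90.1 N

For the cart on the incline: the weight component along the slope is m₁g sin 19° = 9 × 10 × 0.3256 = 29.304 N and the normal force is N = m₁g cos 19° = 85.097 N.
Kinetic friction opposes the cart's motion up the incline: f = μN = 0.39 × 85.097 = 33.188 N acting down the slope.
Newton's second law for the cart (up-slope positive): T − 29.304 − 33.188 = 9 a. For the hanging mass (downward positive): 13 × 10 − T = 13 a.
Adding the two equations eliminates T: 67.508 = 22 a, so a = 3.0685 m/s².
Then from the hanging mass's equation, T = 13 × (10 − 3.0685) = 90.109 N.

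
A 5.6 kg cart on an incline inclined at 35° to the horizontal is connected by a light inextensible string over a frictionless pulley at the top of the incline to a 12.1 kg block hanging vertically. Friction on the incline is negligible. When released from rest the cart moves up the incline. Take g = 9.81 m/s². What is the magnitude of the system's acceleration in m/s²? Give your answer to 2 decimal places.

For the cart on the incline: the weight component along the slope is m₁g sin 35° = 5.6 × 9.81 × 0.5736 = 31.511 N and the normal force is N = m₁g cos 35° = 45.001 N.
Newton's second law for the cart (up-slope positive): T − 31.511 = 5.6 a. For the hanging block (downward positive): 12.1 × 9.81 − T = 12.1 a.
Adding the two equations eliminates T: 87.190 = 17.7 a, so a = 4.9260 m/s².

4.93 m/s²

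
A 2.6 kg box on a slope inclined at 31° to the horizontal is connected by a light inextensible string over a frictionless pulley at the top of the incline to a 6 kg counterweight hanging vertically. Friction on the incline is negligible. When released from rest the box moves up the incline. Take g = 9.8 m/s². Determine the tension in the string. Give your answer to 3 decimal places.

For the box on the incline: the weight component along the slope is m₁g sin 31° = 2.6 × 9.8 × 0.5150 = 13.122 N and the normal force is N = m₁g cos 31° = 21.841 N.
Newton's second law for the box (up-slope positive): T − 13.122 = 2.6 a. For the hanging counterweight (downward positive): 6 × 9.8 − T = 6 a.
Adding the two equations eliminates T: 45.678 = 8.6 a, so a = 5.3114 m/s².
Then from the hanging counterweight's equation, T = 6 × (9.8 − 5.3114) = 26.932 N.

26.932 N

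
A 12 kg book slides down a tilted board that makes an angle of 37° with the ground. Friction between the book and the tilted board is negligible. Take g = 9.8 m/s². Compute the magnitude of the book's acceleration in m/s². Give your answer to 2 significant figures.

5.9 m/s²

Resolving the weight along the incline: the component pulling the book down the slope is mg sin 37° = 12 × 9.8 × 0.6018 = 70.772 N, and the normal force is N = mg cos 37° = 12 × 9.8 × 0.7986 = 93.915 N.
With no friction the net force along the incline is 70.772 N, so a = g sin 37° = 70.772 / 12 = 5.8977 m/s².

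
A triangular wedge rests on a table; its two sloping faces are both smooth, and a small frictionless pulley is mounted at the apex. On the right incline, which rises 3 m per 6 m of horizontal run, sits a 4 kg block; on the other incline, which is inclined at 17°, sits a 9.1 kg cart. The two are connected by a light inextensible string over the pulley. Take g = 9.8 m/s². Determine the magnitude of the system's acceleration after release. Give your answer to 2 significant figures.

Resolve each weight along its own incline: the 4 kg mass has component 4 × 9.8 × sin 26.57° = 17.531 N down its slope, and the 9.1 kg mass has 9.1 × 9.8 × sin 17° = 26.074 N down its slope.
The 9.1 kg side's 26.074 N exceeds the other side's 17.531 N, so that mass slides down and the 4 kg mass slides up. Taking that direction as positive, Newton's second law for the whole system gives 26.074 − 17.531 = (4 + 9.1) a, so a = 8.543 / 13.1 = 0.6521 m/s².

0.65 m/s²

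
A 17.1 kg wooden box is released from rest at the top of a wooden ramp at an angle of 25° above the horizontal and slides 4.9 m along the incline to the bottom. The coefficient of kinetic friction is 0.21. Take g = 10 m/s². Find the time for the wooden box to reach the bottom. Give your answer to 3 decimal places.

2.054 s

The weight component along the incline is mg sin 25° = 72.268 N and the normal force is N = mg cos 25° = 154.979 N.
Friction up the slope is f = μN = 0.21 × 154.979 = 32.546 N, so the net downslope force is 72.268 − 32.546 = 39.722 N and a = 39.722 / 17.1 = 2.3229 m/s².
Starting from rest, L = ½at², so t = √(2L/a) = √(2 × 4.9 / 2.3229) = 2.0540 s.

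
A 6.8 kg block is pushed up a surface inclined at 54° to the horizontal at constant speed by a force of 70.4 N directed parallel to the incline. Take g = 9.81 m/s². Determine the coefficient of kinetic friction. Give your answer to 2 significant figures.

At constant speed ΣF = 0 along the incline. The applied 70.4 N acts up the slope; the weight component mg sin 54° = 53.968 N and kinetic friction μN both act down the slope.
So 70.4 = 53.968 + μ × 39.210, giving μ = (70.4 − 53.968) / 39.210 = 0.4191.

0.42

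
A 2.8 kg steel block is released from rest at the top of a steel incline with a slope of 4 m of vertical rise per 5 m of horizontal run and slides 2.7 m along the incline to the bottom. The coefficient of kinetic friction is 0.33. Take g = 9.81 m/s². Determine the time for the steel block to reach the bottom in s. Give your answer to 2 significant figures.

The weight component along the incline is mg sin 38.66° = 17.159 N and the normal force is N = mg cos 38.66° = 21.449 N.
Friction up the slope is f = μN = 0.33 × 21.449 = 7.078 N, so the net downslope force is 17.159 − 7.078 = 10.081 N and a = 10.081 / 2.8 = 3.6004 m/s².
Starting from rest, L = ½at², so t = √(2L/a) = √(2 × 2.7 / 3.6004) = 1.2247 s.

1.2 s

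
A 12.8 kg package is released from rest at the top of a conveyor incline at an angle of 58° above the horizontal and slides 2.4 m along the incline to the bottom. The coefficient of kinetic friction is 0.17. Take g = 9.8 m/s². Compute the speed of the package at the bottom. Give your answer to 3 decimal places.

The weight component along the incline is mg sin 58° = 106.379 N and the normal force is N = mg cos 58° = 66.473 N.
Friction up the slope is f = μN = 0.17 × 66.473 = 11.300 N, so the net downslope force is 106.379 − 11.300 = 95.079 N and a = 95.079 / 12.8 = 7.4280 m/s².
Starting from rest over a distance of 2.4 m, v² = 2aL = 2 × 7.4280 × 2.4 = 35.6544, so v = 5.9711 m/s.

5.971 m/s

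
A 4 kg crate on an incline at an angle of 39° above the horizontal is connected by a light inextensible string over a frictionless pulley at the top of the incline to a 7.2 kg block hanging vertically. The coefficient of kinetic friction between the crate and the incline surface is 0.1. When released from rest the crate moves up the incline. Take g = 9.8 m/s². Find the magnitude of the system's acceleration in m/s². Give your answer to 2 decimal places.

For the crate on the incline: the weight component along the slope is m₁g sin 39° = 4 × 9.8 × 0.6293 = 24.669 N and the normal force is N = m₁g cos 39° = 30.464 N.
Kinetic friction opposes the crate's motion up the incline: f = μN = 0.1 × 30.464 = 3.046 N acting down the slope.
Newton's second law for the crate (up-slope positive): T − 24.669 − 3.046 = 4 a. For the hanging block (downward positive): 7.2 × 9.8 − T = 7.2 a.
Adding the two equations eliminates T: 42.845 = 11.2 a, so a = 3.8254 m/s².

3.83 m/s²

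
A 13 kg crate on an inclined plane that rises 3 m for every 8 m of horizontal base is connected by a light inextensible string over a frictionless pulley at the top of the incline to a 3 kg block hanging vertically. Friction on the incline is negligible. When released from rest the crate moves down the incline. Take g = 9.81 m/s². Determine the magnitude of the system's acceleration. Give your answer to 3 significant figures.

0.959 m/s²

For the crate on the incline: the weight component along the slope is m₁g sin 20.56° = 13 × 9.81 × 0.3511 = 44.776 N and the normal force is N = m₁g cos 20.56° = 119.410 N.
Newton's second law for the crate (down-slope positive): 44.776 − T = 13 a. For the hanging block (upward positive): T − 3 × 9.81 = 3 a.
Adding the two equations eliminates T: 15.346 = 16 a, so a = 0.9591 m/s².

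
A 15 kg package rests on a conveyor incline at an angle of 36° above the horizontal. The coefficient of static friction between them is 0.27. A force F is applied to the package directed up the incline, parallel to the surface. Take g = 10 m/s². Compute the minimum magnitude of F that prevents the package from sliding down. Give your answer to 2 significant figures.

The normal force is N = mg cos 36° = 121.353 N. With F at its minimum the package is on the verge of sliding down, so static friction is at its maximum μ_s N = 0.27 × 121.353 = 32.765 N and acts up the slope.
Equilibrium along the incline: F + μ_s N = mg sin 36°, so F = 88.168 − 32.765 = 55.403 N.

55 N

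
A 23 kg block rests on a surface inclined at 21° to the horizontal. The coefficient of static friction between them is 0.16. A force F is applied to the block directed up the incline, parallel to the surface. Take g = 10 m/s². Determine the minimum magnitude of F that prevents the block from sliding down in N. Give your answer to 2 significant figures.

The normal force is N = mg cos 21° = 214.723 N. With F at its minimum the block is on the verge of sliding down, so static friction is at its maximum μ_s N = 0.16 × 214.723 = 34.356 N and acts up the slope.
Equilibrium along the incline: F + μ_s N = mg sin 21°, so F = 82.425 − 34.356 = 48.069 N.

48 N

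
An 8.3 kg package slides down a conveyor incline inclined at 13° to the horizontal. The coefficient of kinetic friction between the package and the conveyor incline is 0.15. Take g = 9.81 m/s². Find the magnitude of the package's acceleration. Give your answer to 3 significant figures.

Resolving the weight along the incline: the component pulling the package down the slope is mg sin 13° = 8.3 × 9.81 × 0.2250 = 18.320 N, and the normal force is N = mg cos 13° = 8.3 × 9.81 × 0.9744 = 79.339 N.
Kinetic friction acts up the slope with magnitude f = μN = 0.15 × 79.339 = 11.901 N.
Net force along the incline is 18.320 − 11.901 = 6.419 N, so a = 6.419 / 8.3 = 0.7734 m/s².

0.773 m/s²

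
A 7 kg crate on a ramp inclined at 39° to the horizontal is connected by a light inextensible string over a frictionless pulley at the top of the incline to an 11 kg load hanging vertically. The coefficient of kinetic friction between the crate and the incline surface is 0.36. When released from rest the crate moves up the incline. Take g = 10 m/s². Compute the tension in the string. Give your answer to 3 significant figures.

81.7 N

For the crate on the incline: the weight component along the slope is m₁g sin 39° = 7 × 10 × 0.6293 = 44.051 N and the normal force is N = m₁g cos 39° = 54.400 N.
Kinetic friction opposes the crate's motion up the incline: f = μN = 0.36 × 54.400 = 19.584 N acting down the slope.
Newton's second law for the crate (up-slope positive): T − 44.051 − 19.584 = 7 a. For the hanging load (downward positive): 11 × 10 − T = 11 a.
Adding the two equations eliminates T: 46.365 = 18 a, so a = 2.5758 m/s².
Then from the hanging load's equation, T = 11 × (10 − 2.5758) = 81.666 N.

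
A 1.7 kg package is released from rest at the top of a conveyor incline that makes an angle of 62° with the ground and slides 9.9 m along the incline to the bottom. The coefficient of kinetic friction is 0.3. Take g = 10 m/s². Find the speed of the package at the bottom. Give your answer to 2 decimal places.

12.12 m/s

The weight component along the incline is mg sin 62° = 15.010 N and the normal force is N = mg cos 62° = 7.981 N.
Friction up the slope is f = μN = 0.3 × 7.981 = 2.394 N, so the net downslope force is 15.010 − 2.394 = 12.616 N and a = 12.616 / 1.7 = 7.4212 m/s².
Starting from rest over a distance of 9.9 m, v² = 2aL = 2 × 7.4212 × 9.9 = 146.9398, so v = 12.1219 m/s.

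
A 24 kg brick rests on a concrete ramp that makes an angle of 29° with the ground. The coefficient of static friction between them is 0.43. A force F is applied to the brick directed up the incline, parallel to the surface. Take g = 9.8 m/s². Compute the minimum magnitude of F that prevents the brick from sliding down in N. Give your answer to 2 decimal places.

25.57 N

The normal force is N = mg cos 29° = 205.711 N. With F at its minimum the brick is on the verge of sliding down, so static friction is at its maximum μ_s N = 0.43 × 205.711 = 88.456 N and acts up the slope.
Equilibrium along the incline: F + μ_s N = mg sin 29°, so F = 114.027 − 88.456 = 25.571 N.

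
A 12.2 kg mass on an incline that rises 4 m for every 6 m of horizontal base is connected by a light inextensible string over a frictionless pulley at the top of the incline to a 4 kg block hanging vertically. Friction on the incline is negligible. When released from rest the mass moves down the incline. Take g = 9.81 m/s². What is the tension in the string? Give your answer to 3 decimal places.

For the mass on the incline: the weight component along the slope is m₁g sin 33.69° = 12.2 × 9.81 × 0.5547 = 66.388 N and the normal force is N = m₁g cos 33.69° = 99.581 N.
Newton's second law for the mass (down-slope positive): 66.388 − T = 12.2 a. For the hanging block (upward positive): T − 4 × 9.81 = 4 a.
Adding the two equations eliminates T: 27.148 = 16.2 a, so a = 1.6758 m/s².
Then from the hanging block's equation, T = 4 × (9.81 + 1.6758) = 45.943 N.

45.943 N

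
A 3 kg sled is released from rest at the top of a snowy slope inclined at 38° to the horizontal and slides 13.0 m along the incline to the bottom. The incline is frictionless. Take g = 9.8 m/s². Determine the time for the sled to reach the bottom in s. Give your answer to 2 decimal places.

2.08 s

The weight component along the incline is mg sin 38° = 18.100 N and the normal force is N = mg cos 38° = 23.168 N.
With no friction, a = g sin 38° = 6.0335 m/s².
Starting from rest, L = ½at², so t = √(2L/a) = √(2 × 13.0 / 6.0335) = 2.0759 s.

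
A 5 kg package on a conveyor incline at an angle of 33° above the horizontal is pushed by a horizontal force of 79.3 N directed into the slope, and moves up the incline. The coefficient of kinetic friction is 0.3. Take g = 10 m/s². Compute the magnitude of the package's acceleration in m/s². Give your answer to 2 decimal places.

The horizontal push has components F cos 33° = 79.3 × 0.8387 = 66.509 N up the incline and F sin 33° = 79.3 × 0.5446 = 43.187 N pressing into the surface.
The normal force is therefore N = mg cos 33° + F sin 33° = 41.935 + 43.187 = 85.122 N, and kinetic friction down the slope is μN = 0.3 × 85.122 = 25.537 N.
Along the incline: F cos 33° − mg sin 33° − μN = ma, so 66.509 − 27.230 − 25.537 = 5 a, giving a = 2.7484 m/s².

2.75 m/s²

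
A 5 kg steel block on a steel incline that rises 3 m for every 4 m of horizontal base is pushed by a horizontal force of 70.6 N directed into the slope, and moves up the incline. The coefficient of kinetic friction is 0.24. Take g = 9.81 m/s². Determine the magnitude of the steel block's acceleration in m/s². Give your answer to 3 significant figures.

The horizontal push has components F cos 36.87° = 70.6 × 0.8000 = 56.480 N up the incline and F sin 36.87° = 70.6 × 0.6000 = 42.360 N pressing into the surface.
The normal force is therefore N = mg cos 36.87° + F sin 36.87° = 39.240 + 42.360 = 81.600 N, and kinetic friction down the slope is μN = 0.24 × 81.600 = 19.584 N.
Along the incline: F cos 36.87° − mg sin 36.87° − μN = ma, so 56.480 − 29.430 − 19.584 = 5 a, giving a = 1.4932 m/s².

1.49 m/s²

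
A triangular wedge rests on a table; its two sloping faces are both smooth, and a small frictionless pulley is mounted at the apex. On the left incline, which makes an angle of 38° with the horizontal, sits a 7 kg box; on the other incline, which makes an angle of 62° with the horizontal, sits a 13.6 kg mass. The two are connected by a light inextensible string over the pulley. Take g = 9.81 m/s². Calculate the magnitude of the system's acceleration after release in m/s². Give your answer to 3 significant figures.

3.67 m/s²

Resolve each weight along its own incline: the 7 kg mass has component 7 × 9.81 × sin 38° = 42.277 N down its slope, and the 13.6 kg mass has 13.6 × 9.81 × sin 62° = 117.799 N down its slope.
The 13.6 kg side's 117.799 N exceeds the other side's 42.277 N, so that mass slides down and the 7 kg mass slides up. Taking that direction as positive, Newton's second law for the whole system gives 117.799 − 42.277 = (7 + 13.6) a, so a = 75.522 / 20.6 = 3.6661 m/s².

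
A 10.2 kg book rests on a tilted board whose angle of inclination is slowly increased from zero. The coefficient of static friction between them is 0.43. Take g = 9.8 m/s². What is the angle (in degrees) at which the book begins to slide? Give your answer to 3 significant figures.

At the threshold of sliding, static friction is at its maximum μ_s N and exactly balances the weight component along the incline: mg sin θ = μ_s mg cos θ.
Hence tan θ = μ_s = 0.43, so θ = arctan(0.43) = 23.2677°.

23.3°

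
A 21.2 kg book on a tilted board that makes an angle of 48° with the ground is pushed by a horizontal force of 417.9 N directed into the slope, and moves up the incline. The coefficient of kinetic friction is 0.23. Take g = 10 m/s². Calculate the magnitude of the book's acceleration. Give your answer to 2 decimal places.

0.85 m/s²

The horizontal push has components F cos 48° = 417.9 × 0.6691 = 279.617 N up the incline and F sin 48° = 417.9 × 0.7431 = 310.541 N pressing into the surface.
The normal force is therefore N = mg cos 48° + F sin 48° = 141.849 + 310.541 = 452.390 N, and kinetic friction down the slope is μN = 0.23 × 452.390 = 104.050 N.
Along the incline: F cos 48° − mg sin 48° − μN = ma, so 279.617 − 157.537 − 104.050 = 21.2 a, giving a = 0.8505 m/s².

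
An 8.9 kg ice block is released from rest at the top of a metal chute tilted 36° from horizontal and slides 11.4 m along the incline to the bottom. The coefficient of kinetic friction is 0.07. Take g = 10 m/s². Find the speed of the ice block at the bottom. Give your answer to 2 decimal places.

11.00 m/s

The weight component along the incline is mg sin 36° = 52.313 N and the normal force is N = mg cos 36° = 72.003 N.
Friction up the slope is f = μN = 0.07 × 72.003 = 5.040 N, so the net downslope force is 52.313 − 5.040 = 47.273 N and a = 47.273 / 8.9 = 5.3116 m/s².
Starting from rest over a distance of 11.4 m, v² = 2aL = 2 × 5.3116 × 11.4 = 121.1045, so v = 11.0047 m/s.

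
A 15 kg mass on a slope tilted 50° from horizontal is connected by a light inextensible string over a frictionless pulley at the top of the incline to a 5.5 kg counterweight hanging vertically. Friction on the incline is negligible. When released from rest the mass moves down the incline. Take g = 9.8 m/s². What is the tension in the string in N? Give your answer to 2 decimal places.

For the mass on the incline: the weight component along the slope is m₁g sin 50° = 15 × 9.8 × 0.7660 = 112.602 N and the normal force is N = m₁g cos 50° = 94.490 N.
Newton's second law for the mass (down-slope positive): 112.602 − T = 15 a. For the hanging counterweight (upward positive): T − 5.5 × 9.8 = 5.5 a.
Adding the two equations eliminates T: 58.702 = 20.5 a, so a = 2.8635 m/s².
Then from the hanging counterweight's equation, T = 5.5 × (9.8 + 2.8635) = 69.649 N.

69.65 N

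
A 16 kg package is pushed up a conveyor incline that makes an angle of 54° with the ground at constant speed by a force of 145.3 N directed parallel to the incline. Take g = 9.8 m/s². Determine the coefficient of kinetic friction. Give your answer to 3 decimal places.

0.200

At constant speed ΣF = 0 along the incline. The applied 145.3 N acts up the slope; the weight component mg sin 54° = 126.854 N and kinetic friction μN both act down the slope.
So 145.3 = 126.854 + μ × 92.165, giving μ = (145.3 − 126.854) / 92.165 = 0.2001.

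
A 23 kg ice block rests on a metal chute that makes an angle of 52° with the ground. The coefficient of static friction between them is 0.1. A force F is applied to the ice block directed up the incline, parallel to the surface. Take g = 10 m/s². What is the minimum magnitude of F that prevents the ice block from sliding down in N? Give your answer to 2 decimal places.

The normal force is N = mg cos 52° = 141.602 N. With F at its minimum the ice block is on the verge of sliding down, so static friction is at its maximum μ_s N = 0.1 × 141.602 = 14.160 N and acts up the slope.
Equilibrium along the incline: F + μ_s N = mg sin 52°, so F = 181.242 − 14.160 = 167.082 N.

167.08 N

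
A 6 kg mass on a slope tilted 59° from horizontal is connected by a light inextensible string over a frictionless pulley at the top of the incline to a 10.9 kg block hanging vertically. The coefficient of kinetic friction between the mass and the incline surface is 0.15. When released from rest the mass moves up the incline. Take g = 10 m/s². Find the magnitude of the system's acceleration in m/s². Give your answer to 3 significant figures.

3.13 m/s²

For the mass on the incline: the weight component along the slope is m₁g sin 59° = 6 × 10 × 0.8572 = 51.432 N and the normal force is N = m₁g cos 59° = 30.902 N.
Kinetic friction opposes the mass's motion up the incline: f = μN = 0.15 × 30.902 = 4.635 N acting down the slope.
Newton's second law for the mass (up-slope positive): T − 51.432 − 4.635 = 6 a. For the hanging block (downward positive): 10.9 × 10 − T = 10.9 a.
Adding the two equations eliminates T: 52.933 = 16.9 a, so a = 3.1321 m/s².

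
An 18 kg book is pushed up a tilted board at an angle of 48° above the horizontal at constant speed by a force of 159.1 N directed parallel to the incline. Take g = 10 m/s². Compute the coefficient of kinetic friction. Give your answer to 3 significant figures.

0.210

At constant speed ΣF = 0 along the incline. The applied 159.1 N acts up the slope; the weight component mg sin 48° = 133.766 N and kinetic friction μN both act down the slope.
So 159.1 = 133.766 + μ × 120.444, giving μ = (159.1 − 133.766) / 120.444 = 0.2103.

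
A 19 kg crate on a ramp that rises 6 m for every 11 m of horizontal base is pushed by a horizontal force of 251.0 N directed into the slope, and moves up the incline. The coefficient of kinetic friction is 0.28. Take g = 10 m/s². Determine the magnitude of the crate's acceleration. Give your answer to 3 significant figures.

2.58 m/s²

The horizontal push has components F cos 28.61° = 251.0 × 0.8779 = 220.353 N up the incline and F sin 28.61° = 251.0 × 0.4789 = 120.204 N pressing into the surface.
The normal force is therefore N = mg cos 28.61° + F sin 28.61° = 166.801 + 120.204 = 287.005 N, and kinetic friction down the slope is μN = 0.28 × 287.005 = 80.361 N.
Along the incline: F cos 28.61° − mg sin 28.61° − μN = ma, so 220.353 − 90.991 − 80.361 = 19 a, giving a = 2.5790 m/s².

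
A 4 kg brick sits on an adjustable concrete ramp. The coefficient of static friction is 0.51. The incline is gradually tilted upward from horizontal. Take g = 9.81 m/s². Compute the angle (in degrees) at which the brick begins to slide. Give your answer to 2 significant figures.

At the threshold of sliding, static friction is at its maximum μ_s N and exactly balances the weight component along the incline: mg sin θ = μ_s mg cos θ.
Hence tan θ = μ_s = 0.51, so θ = arctan(0.51) = 27.0216°.

27°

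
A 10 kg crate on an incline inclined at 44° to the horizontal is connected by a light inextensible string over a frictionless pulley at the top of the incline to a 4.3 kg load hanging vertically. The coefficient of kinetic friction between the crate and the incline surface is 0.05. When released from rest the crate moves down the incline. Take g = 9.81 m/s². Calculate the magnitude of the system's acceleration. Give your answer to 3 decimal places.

1.569 m/s²

For the crate on the incline: the weight component along the slope is m₁g sin 44° = 10 × 9.81 × 0.6947 = 68.150 N and the normal force is N = m₁g cos 44° = 70.567 N.
Kinetic friction opposes the crate's motion down the incline: f = μN = 0.05 × 70.567 = 3.528 N acting up the slope.
Newton's second law for the crate (down-slope positive): 68.150 − 3.528 − T = 10 a. For the hanging load (upward positive): T − 4.3 × 9.81 = 4.3 a.
Adding the two equations eliminates T: 22.439 = 14.3 a, so a = 1.5692 m/s².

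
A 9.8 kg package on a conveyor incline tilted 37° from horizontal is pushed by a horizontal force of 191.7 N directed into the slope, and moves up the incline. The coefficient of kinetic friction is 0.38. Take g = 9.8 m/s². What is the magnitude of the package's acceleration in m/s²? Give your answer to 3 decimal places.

2.277 m/s²

The horizontal push has components F cos 37° = 191.7 × 0.7986 = 153.092 N up the incline and F sin 37° = 191.7 × 0.6018 = 115.365 N pressing into the surface.
The normal force is therefore N = mg cos 37° + F sin 37° = 76.698 + 115.365 = 192.063 N, and kinetic friction down the slope is μN = 0.38 × 192.063 = 72.984 N.
Along the incline: F cos 37° − mg sin 37° − μN = ma, so 153.092 − 57.797 − 72.984 = 9.8 a, giving a = 2.2766 m/s².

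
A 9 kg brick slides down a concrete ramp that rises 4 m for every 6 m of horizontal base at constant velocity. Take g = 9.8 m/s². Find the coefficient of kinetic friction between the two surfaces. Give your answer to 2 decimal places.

At constant velocity the net force along the incline is zero: mg sin 33.69° = μ mg cos 33.69°.
So μ = tan 33.69° = 0.5547 / 0.8321 = 0.6666.

0.67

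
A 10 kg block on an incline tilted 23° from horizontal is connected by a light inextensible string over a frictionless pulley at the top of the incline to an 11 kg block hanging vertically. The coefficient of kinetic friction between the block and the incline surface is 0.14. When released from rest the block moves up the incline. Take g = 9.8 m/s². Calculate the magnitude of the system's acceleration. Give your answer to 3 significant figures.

2.71 m/s²

For the block on the incline: the weight component along the slope is m₁g sin 23° = 10 × 9.8 × 0.3907 = 38.289 N and the normal force is N = m₁g cos 23° = 90.209 N.
Kinetic friction opposes the block's motion up the incline: f = μN = 0.14 × 90.209 = 12.629 N acting down the slope.
Newton's second law for the block (up-slope positive): T − 38.289 − 12.629 = 10 a. For the hanging block (downward positive): 11 × 9.8 − T = 11 a.
Adding the two equations eliminates T: 56.882 = 21 a, so a = 2.7087 m/s².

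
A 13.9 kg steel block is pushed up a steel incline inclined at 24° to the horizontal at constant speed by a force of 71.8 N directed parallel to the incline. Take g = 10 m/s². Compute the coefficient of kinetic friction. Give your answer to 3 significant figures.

At constant speed ΣF = 0 along the incline. The applied 71.8 N acts up the slope; the weight component mg sin 24° = 56.536 N and kinetic friction μN both act down the slope.
So 71.8 = 56.536 + μ × 126.983, giving μ = (71.8 − 56.536) / 126.983 = 0.1202.

0.120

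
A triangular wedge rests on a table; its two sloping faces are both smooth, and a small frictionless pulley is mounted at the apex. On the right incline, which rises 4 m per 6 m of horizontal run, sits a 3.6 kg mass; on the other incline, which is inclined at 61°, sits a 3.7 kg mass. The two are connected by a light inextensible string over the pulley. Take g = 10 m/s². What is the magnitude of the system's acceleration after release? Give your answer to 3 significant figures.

Resolve each weight along its own incline: the 3.6 kg mass has component 3.6 × 10 × sin 33.69° = 19.969 N down its slope, and the 3.7 kg mass has 3.7 × 10 × sin 61° = 32.361 N down its slope.
The 3.7 kg side's 32.361 N exceeds the other side's 19.969 N, so that mass slides down and the 3.6 kg mass slides up. Taking that direction as positive, Newton's second law for the whole system gives 32.361 − 19.969 = (3.6 + 3.7) a, so a = 12.392 / 7.3 = 1.6975 m/s².

1.70 m/s²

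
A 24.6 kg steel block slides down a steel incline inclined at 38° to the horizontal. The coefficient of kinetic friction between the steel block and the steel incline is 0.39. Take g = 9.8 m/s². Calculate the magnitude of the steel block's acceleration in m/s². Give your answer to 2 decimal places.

3.02 m/s²

Resolving the weight along the incline: the component pulling the steel block down the slope is mg sin 38° = 24.6 × 9.8 × 0.6157 = 148.433 N, and the normal force is N = mg cos 38° = 24.6 × 9.8 × 0.7880 = 189.971 N.
Kinetic friction acts up the slope with magnitude f = μN = 0.39 × 189.971 = 74.089 N.
Net force along the incline is 148.433 − 74.089 = 74.344 N, so a = 74.344 / 24.6 = 3.0221 m/s².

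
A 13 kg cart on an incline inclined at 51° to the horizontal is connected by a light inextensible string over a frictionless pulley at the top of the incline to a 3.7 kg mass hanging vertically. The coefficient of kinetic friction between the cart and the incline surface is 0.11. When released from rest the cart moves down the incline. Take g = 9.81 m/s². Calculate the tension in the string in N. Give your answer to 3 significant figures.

48.3 N

For the cart on the incline: the weight component along the slope is m₁g sin 51° = 13 × 9.81 × 0.7771 = 99.104 N and the normal force is N = m₁g cos 51° = 80.257 N.
Kinetic friction opposes the cart's motion down the incline: f = μN = 0.11 × 80.257 = 8.828 N acting up the slope.
Newton's second law for the cart (down-slope positive): 99.104 − 8.828 − T = 13 a. For the hanging mass (upward positive): T − 3.7 × 9.81 = 3.7 a.
Adding the two equations eliminates T: 53.979 = 16.7 a, so a = 3.2323 m/s².
Then from the hanging mass's equation, T = 3.7 × (9.81 + 3.2323) = 48.257 N.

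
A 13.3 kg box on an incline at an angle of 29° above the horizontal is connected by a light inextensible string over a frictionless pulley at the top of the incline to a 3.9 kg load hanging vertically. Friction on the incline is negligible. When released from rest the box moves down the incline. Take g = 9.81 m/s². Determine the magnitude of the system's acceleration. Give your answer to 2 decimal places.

For the box on the incline: the weight component along the slope is m₁g sin 29° = 13.3 × 9.81 × 0.4848 = 63.253 N and the normal force is N = m₁g cos 29° = 114.114 N.
Newton's second law for the box (down-slope positive): 63.253 − T = 13.3 a. For the hanging load (upward positive): T − 3.9 × 9.81 = 3.9 a.
Adding the two equations eliminates T: 24.994 = 17.2 a, so a = 1.4531 m/s².

1.45 m/s²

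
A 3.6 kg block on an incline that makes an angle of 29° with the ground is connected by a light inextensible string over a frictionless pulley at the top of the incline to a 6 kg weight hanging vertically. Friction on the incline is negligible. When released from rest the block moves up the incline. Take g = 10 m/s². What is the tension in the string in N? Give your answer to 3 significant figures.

33.4 N

For the block on the incline: the weight component along the slope is m₁g sin 29° = 3.6 × 10 × 0.4848 = 17.453 N and the normal force is N = m₁g cos 29° = 31.486 N.
Newton's second law for the block (up-slope positive): T − 17.453 = 3.6 a. For the hanging weight (downward positive): 6 × 10 − T = 6 a.
Adding the two equations eliminates T: 42.547 = 9.6 a, so a = 4.4320 m/s².
Then from the hanging weight's equation, T = 6 × (10 − 4.4320) = 33.408 N.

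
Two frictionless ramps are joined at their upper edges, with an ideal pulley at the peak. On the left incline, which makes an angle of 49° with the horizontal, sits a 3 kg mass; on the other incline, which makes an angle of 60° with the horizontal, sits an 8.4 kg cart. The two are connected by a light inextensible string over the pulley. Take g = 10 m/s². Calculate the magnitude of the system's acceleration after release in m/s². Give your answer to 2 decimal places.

4.40 m/s²

Resolve each weight along its own incline: the 3 kg mass has component 3 × 10 × sin 49° = 22.641 N down its slope, and the 8.4 kg mass has 8.4 × 10 × sin 60° = 72.746 N down its slope.
The 8.4 kg side's 72.746 N exceeds the other side's 22.641 N, so that mass slides down and the 3 kg mass slides up. Taking that direction as positive, Newton's second law for the whole system gives 72.746 − 22.641 = (3 + 8.4) a, so a = 50.105 / 11.4 = 4.3952 m/s².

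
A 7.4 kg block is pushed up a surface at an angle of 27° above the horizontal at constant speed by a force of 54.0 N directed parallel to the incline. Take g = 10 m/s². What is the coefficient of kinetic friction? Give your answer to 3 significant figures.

At constant speed ΣF = 0 along the incline. The applied 54.0 N acts up the slope; the weight component mg sin 27° = 33.595 N and kinetic friction μN both act down the slope.
So 54.0 = 33.595 + μ × 65.934, giving μ = (54.0 − 33.595) / 65.934 = 0.3095.

0.309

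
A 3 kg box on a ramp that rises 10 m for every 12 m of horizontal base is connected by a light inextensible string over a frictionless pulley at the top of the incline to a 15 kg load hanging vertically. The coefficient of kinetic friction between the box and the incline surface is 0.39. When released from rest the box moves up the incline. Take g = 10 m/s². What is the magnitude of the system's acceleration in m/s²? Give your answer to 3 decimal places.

6.767 m/s²

For the box on the incline: the weight component along the slope is m₁g sin 39.81° = 3 × 10 × 0.6402 = 19.206 N and the normal force is N = m₁g cos 39.81° = 23.047 N.
Kinetic friction opposes the box's motion up the incline: f = μN = 0.39 × 23.047 = 8.988 N acting down the slope.
Newton's second law for the box (up-slope positive): T − 19.206 − 8.988 = 3 a. For the hanging load (downward positive): 15 × 10 − T = 15 a.
Adding the two equations eliminates T: 121.806 = 18 a, so a = 6.7670 m/s².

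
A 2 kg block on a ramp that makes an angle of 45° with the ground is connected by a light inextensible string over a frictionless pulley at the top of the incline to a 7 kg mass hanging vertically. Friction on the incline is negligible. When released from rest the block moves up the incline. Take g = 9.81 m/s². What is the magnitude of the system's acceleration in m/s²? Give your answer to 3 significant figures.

6.09 m/s²

For the block on the incline: the weight component along the slope is m₁g sin 45° = 2 × 9.81 × 0.7071 = 13.873 N and the normal force is N = m₁g cos 45° = 13.873 N.
Newton's second law for the block (up-slope positive): T − 13.873 = 2 a. For the hanging mass (downward positive): 7 × 9.81 − T = 7 a.
Adding the two equations eliminates T: 54.797 = 9 a, so a = 6.0886 m/s².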